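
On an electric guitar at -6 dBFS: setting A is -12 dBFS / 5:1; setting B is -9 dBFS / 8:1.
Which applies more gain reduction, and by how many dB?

A, by 2.175 dB

A: GR = 6 − 6/5 = 4.8 dB.
B: GR = 3 − 3/8 = 2.625 dB.
Difference: 2.175 dB in favour of A.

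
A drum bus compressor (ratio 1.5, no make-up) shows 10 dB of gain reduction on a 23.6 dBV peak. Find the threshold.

Gain reduction = 23.6 − 13.6 = 10 dB; output overshoot = GR / (R − 1) = 10 / 0.5 = 20 dB.
Threshold = output − output overshoot = 13.6 − 20 = -6.4 dBV.

-6.4 dBV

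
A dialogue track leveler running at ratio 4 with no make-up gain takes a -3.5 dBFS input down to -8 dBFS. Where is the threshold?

-9.5 dBFS

Let T be the threshold. Output overshoot = (input overshoot)/R, so -8 − T = (-3.5 − T)/4.
4·(-8 − T) = -3.5 − T → 3·T = -32 − (-3.5) = -28.5.
T = -28.5/3 = -9.5 dBFS.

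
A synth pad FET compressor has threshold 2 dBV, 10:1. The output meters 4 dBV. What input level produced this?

22 dBV

That's 2 dB above the 2 dBV threshold.
Undo the ratio: input overshoot = 2 × 10 = 20 dB, giving input = 22 dBV.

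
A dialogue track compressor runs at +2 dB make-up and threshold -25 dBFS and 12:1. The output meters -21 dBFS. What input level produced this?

Before make-up, the level was -21 − 2 = -23 dBFS.
Post-compression overshoot = -23 − (-25) = 2 dB.
Before 12:1 compression the overshoot was 2 × 12 = 24 dB, so input = -25 + 24 = -1 dBFS.

-1 dBFS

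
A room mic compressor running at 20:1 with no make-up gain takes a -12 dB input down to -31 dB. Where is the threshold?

-32 dB

Let T be the threshold. Output overshoot = (input overshoot)/R, so -31 − T = (-12 − T)/20.
20·(-31 − T) = -12 − T → 19·T = -620 − (-12) = -608.
T = -608/19 = -32 dB.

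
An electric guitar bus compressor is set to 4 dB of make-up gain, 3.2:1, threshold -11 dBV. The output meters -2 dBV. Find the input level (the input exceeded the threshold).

5 dBV

Remove make-up: -2 − 4 = -6 dBV.
Post-compression overshoot = -6 − (-11) = 5 dB.
Undo the ratio: input overshoot = 5 × 3.2 = 16 dB, giving input = 5 dBV.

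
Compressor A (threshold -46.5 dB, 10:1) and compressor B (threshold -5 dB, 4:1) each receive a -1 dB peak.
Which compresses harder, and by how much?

A: overshoot 45.5 dB → output overshoot 4.55 dB → GR 40.95 dB.
B: overshoot 4 dB → output overshoot 1 dB → GR 3 dB.
Difference: 37.95 dB in favour of A.

A, by 37.95 dB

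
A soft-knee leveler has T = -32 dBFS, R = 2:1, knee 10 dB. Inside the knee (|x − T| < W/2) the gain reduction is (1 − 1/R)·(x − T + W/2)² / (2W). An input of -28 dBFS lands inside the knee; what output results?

x − T + W/2 = -28 − (-32) + 5 = 9.
GR = (1 − 1/2) × 9² / 20 = 0.5 × 81 / 20 = 2.025 dB.
Output = -28 − 2.025 = -30.025 dBFS.

-30.025 dBFS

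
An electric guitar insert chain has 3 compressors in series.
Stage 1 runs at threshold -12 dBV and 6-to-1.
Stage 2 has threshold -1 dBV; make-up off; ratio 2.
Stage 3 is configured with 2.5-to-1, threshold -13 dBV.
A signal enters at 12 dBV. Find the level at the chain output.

-11 dBV

Stage 1: 12 dBV is 24 dB over -12 dBV; at 6:1 that becomes 4 dB over, giving -8 dBV.
Stage 2: below threshold (-8 ≤ -1); passes unchanged; output -8 dBV.
Stage 3: 5 dB above -13 dBV, reduced 2.5:1 to 2 dB above → -11 dBV.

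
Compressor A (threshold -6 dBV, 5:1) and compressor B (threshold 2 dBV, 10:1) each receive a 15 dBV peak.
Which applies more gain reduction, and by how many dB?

A, by 5.1 dB

A: overshoot 21 dB → output overshoot 4.2 dB → GR 16.8 dB.
B: overshoot 13 dB → output overshoot 1.3 dB → GR 11.7 dB.
A applies 5.1 dB more gain reduction.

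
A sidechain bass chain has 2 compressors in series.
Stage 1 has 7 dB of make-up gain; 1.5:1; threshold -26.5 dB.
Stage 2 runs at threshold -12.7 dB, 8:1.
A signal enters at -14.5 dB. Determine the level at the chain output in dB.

Stage 1: -14.5 dB is 12 dB over -26.5 dB; at 1.5:1 that becomes 8 dB over, giving -18.5 dB; +7 dB make-up → -11.5 dB.
Stage 2: 1.2 dB above -12.7 dB, reduced 8:1 to 0.15 dB above → -12.55 dB.

-12.55 dB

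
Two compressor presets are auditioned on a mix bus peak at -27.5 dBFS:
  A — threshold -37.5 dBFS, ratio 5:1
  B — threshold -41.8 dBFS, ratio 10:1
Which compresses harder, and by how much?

A: overshoot 10 dB → output overshoot 2 dB → GR 8 dB.
B: overshoot 14.3 dB → output overshoot 1.43 dB → GR 12.87 dB.
B reduces 4.87 dB more.

B, by 4.87 dB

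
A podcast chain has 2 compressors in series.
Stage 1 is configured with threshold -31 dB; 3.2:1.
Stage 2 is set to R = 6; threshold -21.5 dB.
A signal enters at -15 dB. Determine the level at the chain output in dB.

-26 dB

Stage 1: -15 dB is 16 dB over -31 dB; at 3.2:1 that becomes 5 dB over, giving -26 dB.
Stage 2: -26 dB is at or below the -21.5 dB threshold — no compression; output -26 dB.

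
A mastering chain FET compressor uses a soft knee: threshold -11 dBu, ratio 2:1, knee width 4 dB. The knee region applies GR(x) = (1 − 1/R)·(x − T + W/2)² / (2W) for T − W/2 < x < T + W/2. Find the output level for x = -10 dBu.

x − T + W/2 = -10 − (-11) + 2 = 3.
GR = (1 − 1/2) × 3² / 8 = 0.5 × 9 / 8 = 0.5625 dB.
Output = -10 − 0.5625 = -10.5625 dBu.

-10.5625 dBu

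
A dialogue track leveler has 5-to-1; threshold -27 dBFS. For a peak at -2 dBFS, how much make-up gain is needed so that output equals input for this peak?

20 dB

Overshoot 25 dB → 25/5 = 5 dB after compression, so the compressed level is -27 + 5 = -22 dBFS.
Make-up = target − compressed = -2 − (-22) = 20 dB.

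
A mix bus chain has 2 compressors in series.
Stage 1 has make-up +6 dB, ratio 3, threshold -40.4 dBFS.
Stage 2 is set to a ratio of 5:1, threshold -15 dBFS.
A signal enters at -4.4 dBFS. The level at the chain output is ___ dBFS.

-22.4 dBFS

Stage 1: overshoot 36 dB → 36/3 = 12 dB → -28.4 dBFS; +6 dB make-up → -22.4 dBFS.
Stage 2: -22.4 dBFS ≤ -15 dBFS, so stage 2 doesn't engage; output -22.4 dBFS.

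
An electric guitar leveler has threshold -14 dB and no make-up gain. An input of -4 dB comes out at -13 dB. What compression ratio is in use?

10:1

Input overshoot = -4 − (-14) = 10 dB; output overshoot = -13 − (-14) = 1 dB.
Ratio = 10 / 1 = 10.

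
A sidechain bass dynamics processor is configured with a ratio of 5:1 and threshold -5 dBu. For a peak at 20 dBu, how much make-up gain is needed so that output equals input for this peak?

The peak compresses to -5 + 25/5 = 0 dBu.
To reach 20 dBu requires 20 − 0 = 20 dB of make-up.

20 dB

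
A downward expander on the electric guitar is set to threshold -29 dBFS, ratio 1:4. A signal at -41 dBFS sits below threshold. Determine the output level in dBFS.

The input is 12 dB below the -29 dBFS threshold.
A 1:4 expander multiplies undershoot by 4: 12 × 4 = 48 dB below threshold.
Output = -29 − 48 = -77 dBFS.

-77 dBFS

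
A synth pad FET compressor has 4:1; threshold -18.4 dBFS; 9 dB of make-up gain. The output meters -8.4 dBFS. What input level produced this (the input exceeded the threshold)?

-14.4 dBFS

Stripping the +9 dB make-up gives -17.4 dBFS at the gain stage.
That's 1 dB above the -18.4 dBFS threshold.
Input overshoot = R × output overshoot = 4 dB → input = -18.4 + 4 = -14.4 dBFS.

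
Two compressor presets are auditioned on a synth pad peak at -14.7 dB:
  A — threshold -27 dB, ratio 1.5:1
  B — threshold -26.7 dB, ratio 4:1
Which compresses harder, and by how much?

B, by 4.9 dB

A: 12.3 dB over, compressed to 8.2 dB over, so 4.1 dB of GR.
B: 12 dB over, compressed to 3 dB over, so 9 dB of GR.
Difference: 4.9 dB in favour of B.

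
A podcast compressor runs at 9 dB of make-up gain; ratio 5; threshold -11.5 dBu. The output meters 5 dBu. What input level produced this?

26 dBu

Remove make-up: 5 − 9 = -4 dBu.
The compressed level sits -4 − (-11.5) = 7.5 dB over threshold.
Input overshoot = R × output overshoot = 37.5 dB → input = -11.5 + 37.5 = 26 dBu.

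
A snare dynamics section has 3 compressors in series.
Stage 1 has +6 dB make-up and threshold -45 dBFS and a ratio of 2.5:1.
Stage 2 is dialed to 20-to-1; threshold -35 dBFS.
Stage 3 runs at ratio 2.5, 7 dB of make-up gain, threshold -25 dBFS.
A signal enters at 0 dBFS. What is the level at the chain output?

Stage 1: overshoot 45 dB → 45/2.5 = 18 dB → -27 dBFS; +6 dB make-up → -21 dBFS.
Stage 2: -21 dBFS is 14 dB over -35 dBFS; at 20:1 that becomes 0.7 dB over, giving -34.3 dBFS.
Stage 3: below threshold (-34.3 ≤ -25); passes unchanged; make-up brings it to -27.3 dBFS.

-27.3 dBFS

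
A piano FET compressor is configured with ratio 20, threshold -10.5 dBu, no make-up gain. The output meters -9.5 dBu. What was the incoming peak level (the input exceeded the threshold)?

That's 1 dB above the -10.5 dBu threshold.
Undo the ratio: input overshoot = 1 × 20 = 20 dB, giving input = 9.5 dBu.

9.5 dBu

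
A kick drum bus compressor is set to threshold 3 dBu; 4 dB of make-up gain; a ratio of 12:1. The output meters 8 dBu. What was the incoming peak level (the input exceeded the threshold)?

15 dBu

Stripping the +4 dB make-up gives 4 dBu at the gain stage.
Post-compression overshoot = 4 − 3 = 1 dB.
Before 12:1 compression the overshoot was 1 × 12 = 12 dB, so input = 3 + 12 = 15 dBu.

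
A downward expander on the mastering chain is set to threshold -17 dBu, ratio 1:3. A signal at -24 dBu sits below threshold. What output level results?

-38 dBu

Below threshold, a 1:3 expander applies gain = (3−1)×(T − x) of attenuation.
(3−1) × 7 = 14 dB, so output = -24 − 14 = -38 dBu.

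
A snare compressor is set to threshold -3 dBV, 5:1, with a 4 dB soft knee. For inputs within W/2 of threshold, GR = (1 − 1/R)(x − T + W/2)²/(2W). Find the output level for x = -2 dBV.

x − T + W/2 = -2 − (-3) + 2 = 3.
GR = (1 − 1/5) × 3² / 8 = 0.8 × 9 / 8 = 0.9 dB.
Output = -2 − 0.9 = -2.9 dBV.

-2.9 dBV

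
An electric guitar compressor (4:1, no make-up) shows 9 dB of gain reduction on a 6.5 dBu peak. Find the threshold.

-5.5 dBu

Input is 12 dB above T (since output overshoot × R = input overshoot: (-2.5 − T)·4 = 6.5 − T gives T = -5.5 dBu).
Check: -5.5 + (6.5 − (-5.5))/4 = -5.5 + 3 = -2.5 dBu. ✓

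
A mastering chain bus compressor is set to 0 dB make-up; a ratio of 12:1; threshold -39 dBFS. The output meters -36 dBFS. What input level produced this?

That's 3 dB above the -39 dBFS threshold.
Before 12:1 compression the overshoot was 3 × 12 = 36 dB, so input = -39 + 36 = -3 dBFS.

-3 dBFS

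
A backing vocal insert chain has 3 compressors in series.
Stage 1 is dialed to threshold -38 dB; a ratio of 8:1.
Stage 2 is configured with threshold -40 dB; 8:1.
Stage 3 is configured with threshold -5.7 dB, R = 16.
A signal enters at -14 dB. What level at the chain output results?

Stage 1: overshoot 24 dB → 24/8 = 3 dB → -35 dB.
Stage 2: 5 dB above -40 dB, reduced 8:1 to 0.625 dB above → -39.375 dB.
Stage 3: -39.375 dB ≤ -5.7 dB, so stage 3 doesn't engage; output -39.375 dB.

-39.375 dB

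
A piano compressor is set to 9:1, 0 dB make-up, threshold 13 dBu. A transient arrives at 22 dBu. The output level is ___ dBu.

Overshoot: 22 − 13 = 9 dB.
9:1 compression reduces that to 9/9 = 1 dB over.
So the level is 13 + 1 = 14 dBu.

14 dBu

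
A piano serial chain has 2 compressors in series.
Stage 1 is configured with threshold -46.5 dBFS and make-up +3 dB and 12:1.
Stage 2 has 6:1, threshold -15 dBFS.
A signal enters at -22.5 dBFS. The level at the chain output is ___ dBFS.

Stage 1: -22.5 dBFS is 24 dB over -46.5 dBFS; at 12:1 that becomes 2 dB over, giving -44.5 dBFS; +3 dB make-up → -41.5 dBFS.
Stage 2: below threshold (-41.5 ≤ -15); passes unchanged; output -41.5 dBFS.

-41.5 dBFS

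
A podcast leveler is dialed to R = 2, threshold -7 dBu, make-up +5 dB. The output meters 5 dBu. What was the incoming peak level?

7 dBu

Stripping the +5 dB make-up gives 0 dBu at the gain stage.
The compressed level sits 0 − (-7) = 7 dB over threshold.
Input overshoot = R × output overshoot = 14 dB → input = -7 + 14 = 7 dBu.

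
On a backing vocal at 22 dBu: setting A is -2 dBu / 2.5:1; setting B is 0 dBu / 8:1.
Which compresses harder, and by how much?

A: 24 dB over, compressed to 9.6 dB over, so 14.4 dB of GR.
B: 22 dB over, compressed to 2.75 dB over, so 19.25 dB of GR.
B applies 4.85 dB more gain reduction.

B, by 4.85 dB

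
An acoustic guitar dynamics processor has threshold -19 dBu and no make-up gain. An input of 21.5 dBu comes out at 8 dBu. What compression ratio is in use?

1.5:1

Input overshoot = 21.5 − (-19) = 40.5 dB; output overshoot = 8 − (-19) = 27 dB.
Ratio = 40.5 / 27 = 1.5.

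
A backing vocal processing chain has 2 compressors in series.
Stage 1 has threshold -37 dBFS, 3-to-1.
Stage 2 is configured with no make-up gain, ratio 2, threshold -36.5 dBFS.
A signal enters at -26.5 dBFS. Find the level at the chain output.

Stage 1: -26.5 dBFS is 10.5 dB over -37 dBFS; at 3:1 that becomes 3.5 dB over, giving -33.5 dBFS.
Stage 2: overshoot 3 dB → 3/2 = 1.5 dB → -35 dBFS.

-35 dBFS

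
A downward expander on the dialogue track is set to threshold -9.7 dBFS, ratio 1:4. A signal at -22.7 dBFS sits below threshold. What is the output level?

-61.7 dBFS

The input is 13 dB below the -9.7 dBFS threshold.
A 1:4 expander multiplies undershoot by 4: 13 × 4 = 52 dB below threshold.
Output = -9.7 − 52 = -61.7 dBFS.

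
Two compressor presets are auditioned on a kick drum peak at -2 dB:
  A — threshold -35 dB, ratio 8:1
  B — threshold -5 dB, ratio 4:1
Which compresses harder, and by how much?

A, by 26.625 dB

A: GR = 33 − 33/8 = 28.875 dB.
B: GR = 3 − 3/4 = 2.25 dB.
A applies 26.625 dB more gain reduction.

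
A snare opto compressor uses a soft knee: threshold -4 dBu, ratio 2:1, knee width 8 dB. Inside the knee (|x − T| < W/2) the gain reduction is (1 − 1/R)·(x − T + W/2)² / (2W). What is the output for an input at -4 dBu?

x − T + W/2 = -4 − (-4) + 4 = 4.
GR = (1 − 1/2) × 4² / 16 = 0.5 × 16 / 16 = 0.5 dB.
Output = -4 − 0.5 = -4.5 dBu.

-4.5 dBu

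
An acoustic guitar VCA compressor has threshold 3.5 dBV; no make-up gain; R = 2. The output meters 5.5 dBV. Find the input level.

7.5 dBV

The compressed level sits 5.5 − 3.5 = 2 dB over threshold.
Input overshoot = R × output overshoot = 4 dB → input = 3.5 + 4 = 7.5 dBV.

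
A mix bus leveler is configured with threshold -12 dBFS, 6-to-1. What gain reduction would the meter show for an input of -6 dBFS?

-6 dBFS exceeds the threshold by 6 dB.
After 6:1 compression the overshoot becomes 6/6 = 1 dB.
So the signal is attenuated by 6 − 1 = 5 dB.

5 dB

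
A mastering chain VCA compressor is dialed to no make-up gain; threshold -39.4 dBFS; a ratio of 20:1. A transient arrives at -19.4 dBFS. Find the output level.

-38.4 dBFS

-19.4 dBFS sits 20 dB over threshold.
20:1 compression reduces that to 20/20 = 1 dB over.
That puts the output at -38.4 dBFS.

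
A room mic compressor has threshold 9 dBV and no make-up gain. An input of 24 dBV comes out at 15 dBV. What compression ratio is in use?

Input overshoot = 24 − 9 = 15 dB; output overshoot = 15 − 9 = 6 dB.
Ratio = 15 / 6 = 2.5.

2.5:1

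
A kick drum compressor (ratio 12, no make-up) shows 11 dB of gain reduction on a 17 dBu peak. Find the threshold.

5 dBu

Gain reduction = 17 − 6 = 11 dB; output overshoot = GR / (R − 1) = 11 / 11 = 1 dB.
Threshold = output − output overshoot = 6 − 1 = 5 dBu.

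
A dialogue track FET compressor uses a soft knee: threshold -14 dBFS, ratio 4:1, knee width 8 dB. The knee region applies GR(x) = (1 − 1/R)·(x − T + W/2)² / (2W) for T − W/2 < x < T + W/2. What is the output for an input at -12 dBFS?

x − T + W/2 = -12 − (-14) + 4 = 6.
GR = (1 − 1/4) × 6² / 16 = 0.75 × 36 / 16 = 1.6875 dB.
Output = -12 − 1.6875 = -13.6875 dBFS.

-13.6875 dBFS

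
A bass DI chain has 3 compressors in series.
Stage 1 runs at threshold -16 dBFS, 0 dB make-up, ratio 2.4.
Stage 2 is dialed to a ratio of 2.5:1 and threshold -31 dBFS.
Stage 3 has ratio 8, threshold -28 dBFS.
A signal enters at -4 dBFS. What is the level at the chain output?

-27.375 dBFS

Stage 1: -4 dBFS is 12 dB over -16 dBFS; at 2.4:1 that becomes 5 dB over, giving -11 dBFS.
Stage 2: -11 dBFS is 20 dB over -31 dBFS; at 2.5:1 that becomes 8 dB over, giving -23 dBFS.
Stage 3: -23 dBFS is 5 dB over -28 dBFS; at 8:1 that becomes 0.625 dB over, giving -27.375 dBFS.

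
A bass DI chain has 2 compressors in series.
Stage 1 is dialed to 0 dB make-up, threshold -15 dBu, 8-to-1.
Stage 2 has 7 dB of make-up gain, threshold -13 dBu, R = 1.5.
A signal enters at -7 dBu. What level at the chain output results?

Stage 1: -7 dBu is 8 dB over -15 dBu; at 8:1 that becomes 1 dB over, giving -14 dBu.
Stage 2: -14 dBu ≤ -13 dBu, so stage 2 doesn't engage; make-up brings it to -7 dBu.

-7 dBu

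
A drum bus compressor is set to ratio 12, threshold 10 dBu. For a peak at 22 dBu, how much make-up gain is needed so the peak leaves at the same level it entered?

11 dB

Without make-up, output = threshold + overshoot/12 = 10 + 1 = 11 dBu.
Gap to target: 11 dB.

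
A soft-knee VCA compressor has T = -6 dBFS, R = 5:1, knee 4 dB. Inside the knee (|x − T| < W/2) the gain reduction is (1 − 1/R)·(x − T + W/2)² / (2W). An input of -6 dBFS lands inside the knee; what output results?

x − T + W/2 = -6 − (-6) + 2 = 2.
GR = (1 − 1/5) × 2² / 8 = 0.8 × 4 / 8 = 0.4 dB.
Output = -6 − 0.4 = -6.4 dBFS.

-6.4 dBFS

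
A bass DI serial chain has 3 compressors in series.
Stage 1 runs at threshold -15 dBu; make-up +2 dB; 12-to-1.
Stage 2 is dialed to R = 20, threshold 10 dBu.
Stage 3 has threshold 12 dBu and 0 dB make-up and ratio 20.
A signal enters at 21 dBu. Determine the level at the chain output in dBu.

-10 dBu

Stage 1: overshoot 36 dB → 36/12 = 3 dB → -12 dBu; +2 dB make-up → -10 dBu.
Stage 2: -10 dBu ≤ 10 dBu, so stage 2 doesn't engage; output -10 dBu.
Stage 3: below threshold (-10 ≤ 12); passes unchanged; output -10 dBu.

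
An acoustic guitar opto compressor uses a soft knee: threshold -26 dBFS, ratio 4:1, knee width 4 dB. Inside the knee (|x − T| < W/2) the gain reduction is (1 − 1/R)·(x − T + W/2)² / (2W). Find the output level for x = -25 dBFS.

x − T + W/2 = -25 − (-26) + 2 = 3.
GR = (1 − 1/4) × 3² / 8 = 0.75 × 9 / 8 = 0.84375 dB.
Output = -25 − 0.84375 = -25.84375 dBFS.

-25.84375 dBFS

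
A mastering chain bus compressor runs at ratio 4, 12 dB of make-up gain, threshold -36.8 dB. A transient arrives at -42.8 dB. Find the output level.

-30.8 dB

-42.8 dB is 6 dB below the -36.8 dB threshold, so no gain reduction is applied.
Make-up gain adds 12 dB: -42.8 + 12 = -30.8 dB.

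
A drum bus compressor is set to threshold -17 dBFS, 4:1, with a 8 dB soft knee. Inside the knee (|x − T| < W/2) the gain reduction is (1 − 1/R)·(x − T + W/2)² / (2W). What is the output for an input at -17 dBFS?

x − T + W/2 = -17 − (-17) + 4 = 4.
GR = (1 − 1/4) × 4² / 16 = 0.75 × 16 / 16 = 0.75 dB.
Output = -17 − 0.75 = -17.75 dBFS.

-17.75 dBFS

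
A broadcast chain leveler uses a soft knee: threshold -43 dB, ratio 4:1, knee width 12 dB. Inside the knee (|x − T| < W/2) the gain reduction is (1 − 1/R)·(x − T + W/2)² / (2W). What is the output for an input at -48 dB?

-48.03125 dB

x − T + W/2 = -48 − (-43) + 6 = 1.
GR = (1 − 1/4) × 1² / 24 = 0.75 × 1 / 24 = 0.03125 dB.
Output = -48 − 0.03125 = -48.03125 dB.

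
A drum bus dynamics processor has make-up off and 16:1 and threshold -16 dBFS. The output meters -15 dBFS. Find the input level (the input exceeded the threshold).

0 dBFS

The compressed level sits -15 − (-16) = 1 dB over threshold.
Undo the ratio: input overshoot = 1 × 16 = 16 dB, giving input = 0 dBFS.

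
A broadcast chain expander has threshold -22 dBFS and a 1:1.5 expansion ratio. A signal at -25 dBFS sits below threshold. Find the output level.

-26.5 dBFS

The input is 3 dB below the -22 dBFS threshold.
A 1:1.5 expander multiplies undershoot by 1.5: 3 × 1.5 = 4.5 dB below threshold.
Output = -22 − 4.5 = -26.5 dBFS.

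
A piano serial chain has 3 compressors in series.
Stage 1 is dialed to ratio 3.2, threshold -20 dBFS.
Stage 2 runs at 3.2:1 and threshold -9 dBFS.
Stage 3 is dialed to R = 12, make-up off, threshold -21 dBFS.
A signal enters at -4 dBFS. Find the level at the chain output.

-20.5 dBFS

Stage 1: overshoot 16 dB → 16/3.2 = 5 dB → -15 dBFS.
Stage 2: below threshold (-15 ≤ -9); passes unchanged; output -15 dBFS.
Stage 3: overshoot 6 dB → 6/12 = 0.5 dB → -20.5 dBFS.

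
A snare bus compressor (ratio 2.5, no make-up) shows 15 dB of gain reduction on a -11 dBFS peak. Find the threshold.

-36 dBFS

Input is 25 dB above T (since output overshoot × R = input overshoot: (-26 − T)·2.5 = -11 − T gives T = -36 dBFS).
Check: -36 + (-11 − (-36))/2.5 = -36 + 10 = -26 dBFS. ✓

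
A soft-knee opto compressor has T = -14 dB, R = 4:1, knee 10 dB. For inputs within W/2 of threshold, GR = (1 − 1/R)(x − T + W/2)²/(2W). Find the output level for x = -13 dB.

x − T + W/2 = -13 − (-14) + 5 = 6.
GR = (1 − 1/4) × 6² / 20 = 0.75 × 36 / 20 = 1.35 dB.
Output = -13 − 1.35 = -14.35 dB.

-14.35 dB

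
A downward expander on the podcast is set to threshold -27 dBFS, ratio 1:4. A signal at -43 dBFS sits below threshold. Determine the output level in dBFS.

The input is 16 dB below the -27 dBFS threshold.
A 1:4 expander multiplies undershoot by 4: 16 × 4 = 64 dB below threshold.
Output = -27 − 64 = -91 dBFS.

-91 dBFS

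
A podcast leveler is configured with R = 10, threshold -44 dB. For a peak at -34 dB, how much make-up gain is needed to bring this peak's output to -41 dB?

Overshoot 10 dB → 10/10 = 1 dB after compression, so the compressed level is -44 + 1 = -43 dB.
Make-up = target − compressed = -41 − (-43) = 2 dB.

2 dB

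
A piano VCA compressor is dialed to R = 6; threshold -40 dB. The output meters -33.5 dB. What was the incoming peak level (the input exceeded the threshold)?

-1 dB

The compressed level sits -33.5 − (-40) = 6.5 dB over threshold.
Input overshoot = R × output overshoot = 39 dB → input = -40 + 39 = -1 dB.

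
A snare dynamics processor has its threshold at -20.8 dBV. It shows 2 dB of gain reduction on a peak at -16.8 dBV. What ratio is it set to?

2:1

Input overshoot = -16.8 − (-20.8) = 4 dB.
Output overshoot = 4 − 2 = 2 dB.
Ratio = input overshoot / output overshoot = 4 / 2 = 2.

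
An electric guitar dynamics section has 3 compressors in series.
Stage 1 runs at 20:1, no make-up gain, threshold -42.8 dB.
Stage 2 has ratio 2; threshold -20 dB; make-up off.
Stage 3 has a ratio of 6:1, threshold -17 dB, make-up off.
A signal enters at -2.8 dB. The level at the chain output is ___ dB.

-40.8 dB

Stage 1: -2.8 dB is 40 dB over -42.8 dB; at 20:1 that becomes 2 dB over, giving -40.8 dB.
Stage 2: -40.8 dB is at or below the -20 dB threshold — no compression; output -40.8 dB.
Stage 3: -40.8 dB is at or below the -17 dB threshold — no compression; output -40.8 dB.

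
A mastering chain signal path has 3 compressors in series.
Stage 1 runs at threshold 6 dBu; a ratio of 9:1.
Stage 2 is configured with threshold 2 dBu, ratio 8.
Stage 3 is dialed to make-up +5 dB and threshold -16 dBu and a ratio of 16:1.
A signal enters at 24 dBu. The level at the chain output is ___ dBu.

Stage 1: 18 dB above 6 dBu, reduced 9:1 to 2 dB above → 8 dBu.
Stage 2: 6 dB above 2 dBu, reduced 8:1 to 0.75 dB above → 2.75 dBu.
Stage 3: 18.75 dB above -16 dBu, reduced 16:1 to 1.171875 dB above → -14.828125 dBu; +5 dB make-up → -9.828125 dBu.

-9.828125 dBu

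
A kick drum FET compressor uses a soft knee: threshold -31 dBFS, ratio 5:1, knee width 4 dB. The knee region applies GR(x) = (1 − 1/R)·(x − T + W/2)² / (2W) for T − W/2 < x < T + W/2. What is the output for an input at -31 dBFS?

-31.4 dBFS

x − T + W/2 = -31 − (-31) + 2 = 2.
GR = (1 − 1/5) × 2² / 8 = 0.8 × 4 / 8 = 0.4 dB.
Output = -31 − 0.4 = -31.4 dBFS.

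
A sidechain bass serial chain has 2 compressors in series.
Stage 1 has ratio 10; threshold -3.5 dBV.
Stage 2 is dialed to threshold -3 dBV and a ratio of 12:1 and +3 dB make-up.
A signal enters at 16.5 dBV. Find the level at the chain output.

Stage 1: 16.5 dBV is 20 dB over -3.5 dBV; at 10:1 that becomes 2 dB over, giving -1.5 dBV.
Stage 2: -1.5 dBV is 1.5 dB over -3 dBV; at 12:1 that becomes 0.125 dB over, giving -2.875 dBV; +3 dB make-up → 0.125 dBV.

0.125 dBV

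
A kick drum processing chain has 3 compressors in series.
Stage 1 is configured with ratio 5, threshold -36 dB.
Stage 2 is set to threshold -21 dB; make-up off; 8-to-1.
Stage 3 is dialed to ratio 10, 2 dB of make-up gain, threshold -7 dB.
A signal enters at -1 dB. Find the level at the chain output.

-27 dB

Stage 1: overshoot 35 dB → 35/5 = 7 dB → -29 dB.
Stage 2: -29 dB ≤ -21 dB, so stage 2 doesn't engage; output -29 dB.
Stage 3: -29 dB ≤ -7 dB, so stage 3 doesn't engage; make-up brings it to -27 dB.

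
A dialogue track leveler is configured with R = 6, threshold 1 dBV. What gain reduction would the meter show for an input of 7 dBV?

The signal is 6 dB above threshold.
After 6:1 compression the overshoot becomes 6/6 = 1 dB.
GR = overshoot in − overshoot out = 6 − 1 = 5 dB.

5 dB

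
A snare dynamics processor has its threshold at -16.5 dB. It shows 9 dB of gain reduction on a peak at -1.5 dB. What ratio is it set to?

Input overshoot = -1.5 − (-16.5) = 15 dB.
Output overshoot = 15 − 9 = 6 dB.
Ratio = input overshoot / output overshoot = 15 / 6 = 2.5.

2.5:1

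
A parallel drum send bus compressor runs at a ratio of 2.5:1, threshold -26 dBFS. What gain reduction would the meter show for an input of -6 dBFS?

-6 dBFS exceeds the threshold by 20 dB.
At 2.5:1, output sits 20/2.5 = 8 dB above threshold.
GR = overshoot in − overshoot out = 20 − 8 = 12 dB.

12 dB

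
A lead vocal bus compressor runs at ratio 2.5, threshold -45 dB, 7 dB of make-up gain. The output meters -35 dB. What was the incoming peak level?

-37.5 dB

Before make-up, the level was -35 − 7 = -42 dB.
That's 3 dB above the -45 dB threshold.
Undo the ratio: input overshoot = 3 × 2.5 = 7.5 dB, giving input = -37.5 dB.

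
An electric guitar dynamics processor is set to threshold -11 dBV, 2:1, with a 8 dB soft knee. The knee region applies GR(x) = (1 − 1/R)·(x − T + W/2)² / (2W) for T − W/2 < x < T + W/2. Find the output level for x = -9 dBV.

-10.125 dBV

x − T + W/2 = -9 − (-11) + 4 = 6.
GR = (1 − 1/2) × 6² / 16 = 0.5 × 36 / 16 = 1.125 dB.
Output = -9 − 1.125 = -10.125 dBV.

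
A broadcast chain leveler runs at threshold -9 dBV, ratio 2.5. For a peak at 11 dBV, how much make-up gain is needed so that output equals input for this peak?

Overshoot 20 dB → 20/2.5 = 8 dB after compression, so the compressed level is -9 + 8 = -1 dBV.
Make-up = target − compressed = 11 − (-1) = 12 dB.

12 dB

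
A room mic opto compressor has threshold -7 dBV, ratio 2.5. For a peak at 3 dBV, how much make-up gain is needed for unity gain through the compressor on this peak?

Overshoot 10 dB → 10/2.5 = 4 dB after compression, so the compressed level is -7 + 4 = -3 dBV.
Make-up = target − compressed = 3 − (-3) = 6 dB.

6 dB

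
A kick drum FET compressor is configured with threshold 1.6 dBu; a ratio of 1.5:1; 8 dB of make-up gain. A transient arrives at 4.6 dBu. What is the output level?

11.6 dBu

4.6 dBu sits 3 dB over threshold.
At 1.5:1 the overshoot is divided by 1.5, leaving 2 dB above threshold.
That puts the output at 3.6 dBu; make-up adds 8 dB, giving 11.6 dBu.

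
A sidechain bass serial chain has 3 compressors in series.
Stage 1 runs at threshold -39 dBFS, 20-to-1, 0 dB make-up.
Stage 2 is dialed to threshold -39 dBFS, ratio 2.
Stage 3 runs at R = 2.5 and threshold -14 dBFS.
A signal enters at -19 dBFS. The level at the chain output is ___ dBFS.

Stage 1: 20 dB above -39 dBFS, reduced 20:1 to 1 dB above → -38 dBFS.
Stage 2: -38 dBFS is 1 dB over -39 dBFS; at 2:1 that becomes 0.5 dB over, giving -38.5 dBFS.
Stage 3: -38.5 dBFS is at or below the -14 dBFS threshold — no compression; output -38.5 dBFS.

-38.5 dBFS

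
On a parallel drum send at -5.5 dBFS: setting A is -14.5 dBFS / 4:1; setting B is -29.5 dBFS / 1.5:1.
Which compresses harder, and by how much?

B, by 1.25 dB

A: 9 dB over, compressed to 2.25 dB over, so 6.75 dB of GR.
B: 24 dB over, compressed to 16 dB over, so 8 dB of GR.
B applies 1.25 dB more gain reduction.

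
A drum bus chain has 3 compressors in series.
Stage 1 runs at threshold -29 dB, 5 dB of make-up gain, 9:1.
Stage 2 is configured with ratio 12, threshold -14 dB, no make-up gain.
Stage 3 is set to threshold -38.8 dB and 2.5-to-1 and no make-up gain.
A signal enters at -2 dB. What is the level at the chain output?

Stage 1: overshoot 27 dB → 27/9 = 3 dB → -26 dB; +5 dB make-up → -21 dB.
Stage 2: -21 dB is at or below the -14 dB threshold — no compression; output -21 dB.
Stage 3: overshoot 17.8 dB → 17.8/2.5 = 7.12 dB → -31.68 dB.

-31.68 dB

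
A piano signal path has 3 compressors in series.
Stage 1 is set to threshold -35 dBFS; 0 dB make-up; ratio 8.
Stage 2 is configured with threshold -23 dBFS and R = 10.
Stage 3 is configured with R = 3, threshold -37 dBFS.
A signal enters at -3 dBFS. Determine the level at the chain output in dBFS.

-35 dBFS

Stage 1: overshoot 32 dB → 32/8 = 4 dB → -31 dBFS.
Stage 2: -31 dBFS is at or below the -23 dBFS threshold — no compression; output -31 dBFS.
Stage 3: -31 dBFS is 6 dB over -37 dBFS; at 3:1 that becomes 2 dB over, giving -35 dBFS.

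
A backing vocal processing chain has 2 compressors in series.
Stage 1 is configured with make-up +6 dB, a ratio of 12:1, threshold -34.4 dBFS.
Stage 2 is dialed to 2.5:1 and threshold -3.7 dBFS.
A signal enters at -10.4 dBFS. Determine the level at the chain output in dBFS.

Stage 1: -10.4 dBFS is 24 dB over -34.4 dBFS; at 12:1 that becomes 2 dB over, giving -32.4 dBFS; +6 dB make-up → -26.4 dBFS.
Stage 2: -26.4 dBFS is at or below the -3.7 dBFS threshold — no compression; output -26.4 dBFS.

-26.4 dBFS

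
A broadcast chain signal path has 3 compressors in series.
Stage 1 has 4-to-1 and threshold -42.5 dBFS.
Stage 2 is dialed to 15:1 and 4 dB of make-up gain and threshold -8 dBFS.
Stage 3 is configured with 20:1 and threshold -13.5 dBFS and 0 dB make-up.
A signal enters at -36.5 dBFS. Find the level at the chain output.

-37 dBFS

Stage 1: -36.5 dBFS is 6 dB over -42.5 dBFS; at 4:1 that becomes 1.5 dB over, giving -41 dBFS.
Stage 2: -41 dBFS ≤ -8 dBFS, so stage 2 doesn't engage; make-up brings it to -37 dBFS.
Stage 3: -37 dBFS is at or below the -13.5 dBFS threshold — no compression; output -37 dBFS.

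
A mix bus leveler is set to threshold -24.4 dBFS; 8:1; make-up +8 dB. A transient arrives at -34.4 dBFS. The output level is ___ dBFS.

-26.4 dBFS

-34.4 dBFS is 10 dB below the -24.4 dBFS threshold, so no gain reduction is applied.
Make-up gain adds 8 dB: -34.4 + 8 = -26.4 dBFS.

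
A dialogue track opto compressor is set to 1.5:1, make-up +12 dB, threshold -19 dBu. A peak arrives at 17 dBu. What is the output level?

Overshoot: 17 − (-19) = 36 dB.
The 36 dB excess becomes 24 dB after 1.5:1 reduction.
That puts the output at 5 dBu; make-up adds 12 dB, giving 17 dBu.

17 dBu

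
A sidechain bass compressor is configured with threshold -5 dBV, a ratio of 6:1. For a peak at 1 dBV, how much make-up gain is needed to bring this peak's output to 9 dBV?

Without make-up, output = threshold + overshoot/6 = -5 + 1 = -4 dBV.
Gap to target: 13 dB.

13 dB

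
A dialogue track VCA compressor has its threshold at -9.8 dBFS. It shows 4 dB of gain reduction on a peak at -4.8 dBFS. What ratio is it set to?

Input overshoot = -4.8 − (-9.8) = 5 dB.
Output overshoot = 5 − 4 = 1 dB.
Ratio = input overshoot / output overshoot = 5 / 1 = 5.

5:1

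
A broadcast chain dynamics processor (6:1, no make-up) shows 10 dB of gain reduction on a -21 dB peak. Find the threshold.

Let T be the threshold. Output overshoot = (input overshoot)/R, so -31 − T = (-21 − T)/6.
6·(-31 − T) = -21 − T → 5·T = -186 − (-21) = -165.
T = -165/5 = -33 dB.

-33 dB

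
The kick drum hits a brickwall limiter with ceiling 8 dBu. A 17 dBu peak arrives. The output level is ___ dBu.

A brickwall limiter is an ∞:1 compressor: any input above the ceiling is clamped to 8 dBu.

8 dBu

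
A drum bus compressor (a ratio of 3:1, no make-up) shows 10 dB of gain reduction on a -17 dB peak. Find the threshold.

Let T be the threshold. Output overshoot = (input overshoot)/R, so -27 − T = (-17 − T)/3.
3·(-27 − T) = -17 − T → 2·T = -81 − (-17) = -64.
T = -64/2 = -32 dB.

-32 dB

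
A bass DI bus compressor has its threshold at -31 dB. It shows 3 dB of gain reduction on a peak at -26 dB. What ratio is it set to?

2.5:1

Input overshoot = -26 − (-31) = 5 dB.
Output overshoot = 5 − 3 = 2 dB.
Ratio = input overshoot / output overshoot = 5 / 2 = 2.5.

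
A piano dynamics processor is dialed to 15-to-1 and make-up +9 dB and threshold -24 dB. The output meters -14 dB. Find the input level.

Before make-up, the level was -14 − 9 = -23 dB.
The compressed level sits -23 − (-24) = 1 dB over threshold.
Before 15:1 compression the overshoot was 1 × 15 = 15 dB, so input = -24 + 15 = -9 dB.

-9 dB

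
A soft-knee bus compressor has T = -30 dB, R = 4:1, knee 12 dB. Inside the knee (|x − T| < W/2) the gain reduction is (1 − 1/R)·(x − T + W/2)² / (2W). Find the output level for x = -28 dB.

x − T + W/2 = -28 − (-30) + 6 = 8.
GR = (1 − 1/4) × 8² / 24 = 0.75 × 64 / 24 = 2 dB.
Output = -28 − 2 = -30 dB.

-30 dB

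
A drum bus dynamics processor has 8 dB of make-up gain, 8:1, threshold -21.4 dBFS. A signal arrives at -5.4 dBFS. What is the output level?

-11.4 dBFS

The input is 16 dB above the -21.4 dBFS threshold.
8:1 compression reduces that to 16/8 = 2 dB over.
That puts the output at -19.4 dBFS; make-up adds 8 dB, giving -11.4 dBFS.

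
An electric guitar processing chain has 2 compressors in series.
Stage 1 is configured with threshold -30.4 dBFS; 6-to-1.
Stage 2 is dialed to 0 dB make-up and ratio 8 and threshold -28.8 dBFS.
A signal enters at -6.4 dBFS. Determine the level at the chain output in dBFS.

-28.5 dBFS

Stage 1: -6.4 dBFS is 24 dB over -30.4 dBFS; at 6:1 that becomes 4 dB over, giving -26.4 dBFS.
Stage 2: 2.4 dB above -28.8 dBFS, reduced 8:1 to 0.3 dB above → -28.5 dBFS.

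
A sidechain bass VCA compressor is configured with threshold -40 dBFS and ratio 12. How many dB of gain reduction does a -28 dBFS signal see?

-28 dBFS exceeds the threshold by 12 dB.
At 12:1, output sits 12/12 = 1 dB above threshold.
Gain reduction = 12 − 1 = 11 dB.

11 dB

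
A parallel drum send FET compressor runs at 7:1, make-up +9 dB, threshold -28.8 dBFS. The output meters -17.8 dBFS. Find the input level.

-14.8 dBFS

Before make-up, the level was -17.8 − 9 = -26.8 dBFS.
Post-compression overshoot = -26.8 − (-28.8) = 2 dB.
Before 7:1 compression the overshoot was 2 × 7 = 14 dB, so input = -28.8 + 14 = -14.8 dBFS.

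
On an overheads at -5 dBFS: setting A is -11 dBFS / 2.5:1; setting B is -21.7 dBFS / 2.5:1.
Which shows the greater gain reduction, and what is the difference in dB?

A: overshoot 6 dB → output overshoot 2.4 dB → GR 3.6 dB.
B: overshoot 16.7 dB → output overshoot 6.68 dB → GR 10.02 dB.
B applies 6.42 dB more gain reduction.

B, by 6.42 dB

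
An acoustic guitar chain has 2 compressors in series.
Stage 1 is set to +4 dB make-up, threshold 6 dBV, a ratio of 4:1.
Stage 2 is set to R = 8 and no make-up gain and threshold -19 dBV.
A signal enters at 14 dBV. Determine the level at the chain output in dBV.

-15.125 dBV

Stage 1: 8 dB above 6 dBV, reduced 4:1 to 2 dB above → 8 dBV; +4 dB make-up → 12 dBV.
Stage 2: 31 dB above -19 dBV, reduced 8:1 to 3.875 dB above → -15.125 dBV.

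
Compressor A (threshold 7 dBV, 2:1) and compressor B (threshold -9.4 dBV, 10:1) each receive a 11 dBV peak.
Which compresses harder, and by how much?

B, by 16.36 dB

A: 4 dB over, compressed to 2 dB over, so 2 dB of GR.
B: 20.4 dB over, compressed to 2.04 dB over, so 18.36 dB of GR.
Difference: 16.36 dB in favour of B.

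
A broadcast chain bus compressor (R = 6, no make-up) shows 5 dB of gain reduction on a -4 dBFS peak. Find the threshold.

Let T be the threshold. Output overshoot = (input overshoot)/R, so -9 − T = (-4 − T)/6.
6·(-9 − T) = -4 − T → 5·T = -54 − (-4) = -50.
T = -50/5 = -10 dBFS.

-10 dBFS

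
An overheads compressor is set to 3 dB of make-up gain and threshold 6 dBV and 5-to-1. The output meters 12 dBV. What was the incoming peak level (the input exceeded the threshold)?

21 dBV

Before make-up, the level was 12 − 3 = 9 dBV.
Post-compression overshoot = 9 − 6 = 3 dB.
Input overshoot = R × output overshoot = 15 dB → input = 6 + 15 = 21 dBV.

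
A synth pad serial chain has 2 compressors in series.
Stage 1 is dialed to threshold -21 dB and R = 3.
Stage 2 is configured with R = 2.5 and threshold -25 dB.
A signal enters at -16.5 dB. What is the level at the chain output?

Stage 1: -16.5 dB is 4.5 dB over -21 dB; at 3:1 that becomes 1.5 dB over, giving -19.5 dB.
Stage 2: -19.5 dB is 5.5 dB over -25 dB; at 2.5:1 that becomes 2.2 dB over, giving -22.8 dB.

-22.8 dB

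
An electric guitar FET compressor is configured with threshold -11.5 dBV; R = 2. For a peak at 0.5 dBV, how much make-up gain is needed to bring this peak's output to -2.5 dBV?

Overshoot 12 dB → 12/2 = 6 dB after compression, so the compressed level is -11.5 + 6 = -5.5 dBV.
Make-up = target − compressed = -2.5 − (-5.5) = 3 dB.

3 dB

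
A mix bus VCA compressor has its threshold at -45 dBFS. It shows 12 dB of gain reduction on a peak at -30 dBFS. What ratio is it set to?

Input overshoot = -30 − (-45) = 15 dB.
Output overshoot = 15 − 12 = 3 dB.
Ratio = input overshoot / output overshoot = 15 / 3 = 5.

5:1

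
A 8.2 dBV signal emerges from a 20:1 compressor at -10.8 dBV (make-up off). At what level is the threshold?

-11.8 dBV

Input is 20 dB above T (since output overshoot × R = input overshoot: (-10.8 − T)·20 = 8.2 − T gives T = -11.8 dBV).
Check: -11.8 + (8.2 − (-11.8))/20 = -11.8 + 1 = -10.8 dBV. ✓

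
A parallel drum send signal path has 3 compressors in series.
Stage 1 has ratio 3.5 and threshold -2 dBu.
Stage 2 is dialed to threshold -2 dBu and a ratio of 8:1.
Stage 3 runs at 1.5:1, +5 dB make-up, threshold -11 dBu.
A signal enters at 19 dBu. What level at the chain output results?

0.5 dBu

Stage 1: overshoot 21 dB → 21/3.5 = 6 dB → 4 dBu.
Stage 2: 6 dB above -2 dBu, reduced 8:1 to 0.75 dB above → -1.25 dBu.
Stage 3: overshoot 9.75 dB → 9.75/1.5 = 6.5 dB → -4.5 dBu; +5 dB make-up → 0.5 dBu.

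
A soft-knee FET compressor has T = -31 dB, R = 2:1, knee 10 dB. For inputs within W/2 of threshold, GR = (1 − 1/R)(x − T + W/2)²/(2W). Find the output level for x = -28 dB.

x − T + W/2 = -28 − (-31) + 5 = 8.
GR = (1 − 1/2) × 8² / 20 = 0.5 × 64 / 20 = 1.6 dB.
Output = -28 − 1.6 = -29.6 dB.

-29.6 dB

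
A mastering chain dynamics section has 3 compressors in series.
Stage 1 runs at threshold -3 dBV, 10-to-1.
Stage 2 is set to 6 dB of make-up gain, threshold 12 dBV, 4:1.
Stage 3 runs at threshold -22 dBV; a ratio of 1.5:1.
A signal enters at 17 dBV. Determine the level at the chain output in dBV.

Stage 1: 20 dB above -3 dBV, reduced 10:1 to 2 dB above → -1 dBV.
Stage 2: -1 dBV ≤ 12 dBV, so stage 2 doesn't engage; make-up brings it to 5 dBV.
Stage 3: overshoot 27 dB → 27/1.5 = 18 dB → -4 dBV.

-4 dBV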